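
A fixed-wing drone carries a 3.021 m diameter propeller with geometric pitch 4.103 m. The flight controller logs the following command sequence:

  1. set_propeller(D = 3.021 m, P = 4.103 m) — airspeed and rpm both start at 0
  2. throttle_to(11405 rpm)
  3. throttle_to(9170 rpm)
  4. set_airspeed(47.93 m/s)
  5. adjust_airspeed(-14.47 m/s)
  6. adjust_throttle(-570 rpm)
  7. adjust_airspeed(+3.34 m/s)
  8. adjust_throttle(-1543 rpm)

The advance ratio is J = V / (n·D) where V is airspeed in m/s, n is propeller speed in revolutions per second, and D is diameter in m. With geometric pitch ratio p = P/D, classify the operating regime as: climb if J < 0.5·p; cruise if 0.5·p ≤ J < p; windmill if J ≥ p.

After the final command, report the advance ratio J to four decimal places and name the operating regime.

set_propeller: D = 3.021 m, P = 4.103 m (p = P/D = 1.358160); state ← (V=0, rpm=0)
throttle_to(11405): rpm ← 11405
throttle_to(9170): rpm ← 9170
set_airspeed(47.93): V ← 47.93 m/s
adjust_airspeed(-14.47): V ← 47.93 -14.47 = 33.46 m/s
adjust_throttle(-570): rpm ← 9170 -570 = 8600
adjust_airspeed(+3.34): V ← 33.46 +3.34 = 36.8 m/s
adjust_throttle(-1543): rpm ← 8600 -1543 = 7057
final state: V = 36.8 m/s, rpm = 7057 → n = rpm/60 = 117.616667 rev/s
J = V / (n·D) = 36.8 / (117.616667 × 3.021) = 0.103569
regime bands: climb J<0.6791 | cruise [0.6791, 1.3582) | windmill J≥1.3582
J = 0.1036 → climb

J = 0.1036, regime = climb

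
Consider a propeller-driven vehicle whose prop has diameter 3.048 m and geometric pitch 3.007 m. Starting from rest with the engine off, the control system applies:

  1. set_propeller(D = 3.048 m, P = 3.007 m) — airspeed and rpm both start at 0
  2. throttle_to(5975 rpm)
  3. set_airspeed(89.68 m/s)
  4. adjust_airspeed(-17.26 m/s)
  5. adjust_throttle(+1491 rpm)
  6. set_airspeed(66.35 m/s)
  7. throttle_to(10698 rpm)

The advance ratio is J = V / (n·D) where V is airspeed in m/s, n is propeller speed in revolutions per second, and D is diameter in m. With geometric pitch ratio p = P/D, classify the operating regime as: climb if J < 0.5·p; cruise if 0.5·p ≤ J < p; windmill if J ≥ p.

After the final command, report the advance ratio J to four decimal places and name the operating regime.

set_propeller: D = 3.048 m, P = 3.007 m (p = P/D = 0.986549); state ← (V=0, rpm=0)
throttle_to(5975): rpm ← 5975
set_airspeed(89.68): V ← 89.68 m/s
adjust_airspeed(-17.26): V ← 89.68 -17.26 = 72.42 m/s
adjust_throttle(+1491): rpm ← 5975 +1491 = 7466
set_airspeed(66.35): V ← 66.35 m/s
throttle_to(10698): rpm ← 10698
final state: V = 66.35 m/s, rpm = 10698 → n = rpm/60 = 178.300000 rev/s
J = V / (n·D) = 66.35 / (178.300000 × 3.048) = 0.122088
regime bands: climb J<0.4933 | cruise [0.4933, 0.9865) | windmill J≥0.9865
J = 0.1221 → climb

J = 0.1221, regime = climb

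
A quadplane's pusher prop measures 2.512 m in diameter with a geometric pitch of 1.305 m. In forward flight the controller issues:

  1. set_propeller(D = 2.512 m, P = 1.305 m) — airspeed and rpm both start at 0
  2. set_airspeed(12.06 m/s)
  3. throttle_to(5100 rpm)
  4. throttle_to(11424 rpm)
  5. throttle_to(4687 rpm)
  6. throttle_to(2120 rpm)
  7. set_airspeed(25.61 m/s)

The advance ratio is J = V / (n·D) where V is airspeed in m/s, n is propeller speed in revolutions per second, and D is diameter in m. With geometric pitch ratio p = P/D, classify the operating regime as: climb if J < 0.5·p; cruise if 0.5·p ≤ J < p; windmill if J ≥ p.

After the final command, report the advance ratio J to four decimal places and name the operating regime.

J = 0.2885, regime = cruise

set_propeller: D = 2.512 m, P = 1.305 m (p = P/D = 0.519506); state ← (V=0, rpm=0)
set_airspeed(12.06): V ← 12.06 m/s
throttle_to(5100): rpm ← 5100
throttle_to(11424): rpm ← 11424
throttle_to(4687): rpm ← 4687
throttle_to(2120): rpm ← 2120
set_airspeed(25.61): V ← 25.61 m/s
final state: V = 25.61 m/s, rpm = 2120 → n = rpm/60 = 35.333333 rev/s
J = V / (n·D) = 25.61 / (35.333333 × 2.512) = 0.288540
regime bands: climb J<0.2598 | cruise [0.2598, 0.5195) | windmill J≥0.5195
J = 0.2885 → cruise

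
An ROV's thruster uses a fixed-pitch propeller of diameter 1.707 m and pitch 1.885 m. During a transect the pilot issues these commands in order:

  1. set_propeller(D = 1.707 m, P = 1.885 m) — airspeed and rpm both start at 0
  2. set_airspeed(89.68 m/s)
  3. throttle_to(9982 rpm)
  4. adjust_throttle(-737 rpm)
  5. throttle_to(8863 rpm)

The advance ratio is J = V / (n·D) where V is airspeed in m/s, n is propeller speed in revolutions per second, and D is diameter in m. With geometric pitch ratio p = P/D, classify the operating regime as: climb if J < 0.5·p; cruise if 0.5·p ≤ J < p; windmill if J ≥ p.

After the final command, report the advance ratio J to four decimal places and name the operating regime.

set_propeller: D = 1.707 m, P = 1.885 m (p = P/D = 1.104277); state ← (V=0, rpm=0)
set_airspeed(89.68): V ← 89.68 m/s
throttle_to(9982): rpm ← 9982
adjust_throttle(-737): rpm ← 9982 -737 = 9245
throttle_to(8863): rpm ← 8863
final state: V = 89.68 m/s, rpm = 8863 → n = rpm/60 = 147.716667 rev/s
J = V / (n·D) = 89.68 / (147.716667 × 1.707) = 0.355658
regime bands: climb J<0.5521 | cruise [0.5521, 1.1043) | windmill J≥1.1043
J = 0.3557 → climb

J = 0.3557, regime = climb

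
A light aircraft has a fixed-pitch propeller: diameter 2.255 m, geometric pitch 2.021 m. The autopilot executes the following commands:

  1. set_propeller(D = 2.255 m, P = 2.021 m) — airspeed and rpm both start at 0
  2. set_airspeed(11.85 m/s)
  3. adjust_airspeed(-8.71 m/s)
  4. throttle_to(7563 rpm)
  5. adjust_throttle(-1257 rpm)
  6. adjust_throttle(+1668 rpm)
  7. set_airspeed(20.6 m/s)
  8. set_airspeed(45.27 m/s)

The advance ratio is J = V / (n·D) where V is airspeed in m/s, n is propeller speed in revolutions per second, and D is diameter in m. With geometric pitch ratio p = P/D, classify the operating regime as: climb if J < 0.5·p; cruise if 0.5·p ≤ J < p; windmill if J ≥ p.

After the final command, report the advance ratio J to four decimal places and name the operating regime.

J = 0.1511, regime = climb

set_propeller: D = 2.255 m, P = 2.021 m (p = P/D = 0.896231); state ← (V=0, rpm=0)
set_airspeed(11.85): V ← 11.85 m/s
adjust_airspeed(-8.71): V ← 11.85 -8.71 = 3.14 m/s
throttle_to(7563): rpm ← 7563
adjust_throttle(-1257): rpm ← 7563 -1257 = 6306
adjust_throttle(+1668): rpm ← 6306 +1668 = 7974
set_airspeed(20.6): V ← 20.6 m/s
set_airspeed(45.27): V ← 45.27 m/s
final state: V = 45.27 m/s, rpm = 7974 → n = rpm/60 = 132.900000 rev/s
J = V / (n·D) = 45.27 / (132.900000 × 2.255) = 0.151056
regime bands: climb J<0.4481 | cruise [0.4481, 0.8962) | windmill J≥0.8962
J = 0.1511 → climb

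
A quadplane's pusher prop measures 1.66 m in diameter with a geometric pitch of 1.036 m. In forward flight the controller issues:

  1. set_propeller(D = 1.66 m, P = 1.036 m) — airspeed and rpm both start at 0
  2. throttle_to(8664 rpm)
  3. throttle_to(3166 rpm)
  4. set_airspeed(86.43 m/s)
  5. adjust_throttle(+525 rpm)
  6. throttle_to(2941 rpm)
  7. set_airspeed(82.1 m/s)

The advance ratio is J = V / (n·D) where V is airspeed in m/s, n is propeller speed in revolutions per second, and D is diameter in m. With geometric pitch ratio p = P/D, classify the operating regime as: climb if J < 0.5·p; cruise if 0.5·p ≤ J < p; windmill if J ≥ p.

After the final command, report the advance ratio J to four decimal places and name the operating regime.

set_propeller: D = 1.66 m, P = 1.036 m (p = P/D = 0.624096); state ← (V=0, rpm=0)
throttle_to(8664): rpm ← 8664
throttle_to(3166): rpm ← 3166
set_airspeed(86.43): V ← 86.43 m/s
adjust_throttle(+525): rpm ← 3166 +525 = 3691
throttle_to(2941): rpm ← 2941
set_airspeed(82.1): V ← 82.1 m/s
final state: V = 82.1 m/s, rpm = 2941 → n = rpm/60 = 49.016667 rev/s
J = V / (n·D) = 82.1 / (49.016667 × 1.66) = 1.009000
regime bands: climb J<0.3120 | cruise [0.3120, 0.6241) | windmill J≥0.6241
J = 1.0090 → windmill

J = 1.0090, regime = windmill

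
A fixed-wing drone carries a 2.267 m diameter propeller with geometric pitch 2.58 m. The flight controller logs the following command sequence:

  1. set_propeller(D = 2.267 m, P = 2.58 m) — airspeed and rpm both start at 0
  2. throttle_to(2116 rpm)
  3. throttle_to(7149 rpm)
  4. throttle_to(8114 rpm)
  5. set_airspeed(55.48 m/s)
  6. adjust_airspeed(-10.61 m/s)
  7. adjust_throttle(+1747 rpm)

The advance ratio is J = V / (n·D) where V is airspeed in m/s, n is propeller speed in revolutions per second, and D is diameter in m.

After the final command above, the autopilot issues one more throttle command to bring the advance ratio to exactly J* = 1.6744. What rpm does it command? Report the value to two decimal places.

set_propeller: D = 2.267 m, P = 2.58 m (p = P/D = 1.138068); state ← (V=0, rpm=0)
throttle_to(2116): rpm ← 2116
throttle_to(7149): rpm ← 7149
throttle_to(8114): rpm ← 8114
set_airspeed(55.48): V ← 55.48 m/s
adjust_airspeed(-10.61): V ← 55.48 -10.61 = 44.87 m/s
adjust_throttle(+1747): rpm ← 8114 +1747 = 9861
final state: V = 44.87 m/s, rpm = 9861 → n = rpm/60 = 164.350000 rev/s
target J* = 1.6744; solve J* = V/(n·D) for n: n = V/(J*·D) = 44.87/(1.6744 × 2.267) = 11.820758 rev/s
rpm = 60·n = 709.245493

rpm = 709.25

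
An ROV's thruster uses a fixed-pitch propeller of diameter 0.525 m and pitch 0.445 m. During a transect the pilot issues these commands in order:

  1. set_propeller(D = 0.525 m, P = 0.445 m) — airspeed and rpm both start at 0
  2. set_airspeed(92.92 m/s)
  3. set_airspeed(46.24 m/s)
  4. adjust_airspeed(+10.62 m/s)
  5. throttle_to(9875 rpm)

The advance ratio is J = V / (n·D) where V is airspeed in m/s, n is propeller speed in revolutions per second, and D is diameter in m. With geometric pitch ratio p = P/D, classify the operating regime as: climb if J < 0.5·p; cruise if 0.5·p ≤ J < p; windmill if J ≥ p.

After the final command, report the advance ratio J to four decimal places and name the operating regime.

set_propeller: D = 0.525 m, P = 0.445 m (p = P/D = 0.847619); state ← (V=0, rpm=0)
set_airspeed(92.92): V ← 92.92 m/s
set_airspeed(46.24): V ← 46.24 m/s
adjust_airspeed(+10.62): V ← 46.24 +10.62 = 56.86 m/s
throttle_to(9875): rpm ← 9875
final state: V = 56.86 m/s, rpm = 9875 → n = rpm/60 = 164.583333 rev/s
J = V / (n·D) = 56.86 / (164.583333 × 0.525) = 0.658054
regime bands: climb J<0.4238 | cruise [0.4238, 0.8476) | windmill J≥0.8476
J = 0.6581 → cruise

J = 0.6581, regime = cruise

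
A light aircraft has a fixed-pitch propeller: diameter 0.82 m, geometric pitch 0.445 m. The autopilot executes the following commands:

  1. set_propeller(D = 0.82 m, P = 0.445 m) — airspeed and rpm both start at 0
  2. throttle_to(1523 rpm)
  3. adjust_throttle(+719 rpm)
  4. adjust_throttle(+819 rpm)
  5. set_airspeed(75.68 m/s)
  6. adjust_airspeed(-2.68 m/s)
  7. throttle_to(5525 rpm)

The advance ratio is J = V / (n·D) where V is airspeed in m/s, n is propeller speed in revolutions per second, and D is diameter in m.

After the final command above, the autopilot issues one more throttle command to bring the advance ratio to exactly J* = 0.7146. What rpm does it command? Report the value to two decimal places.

rpm = 7474.76

set_propeller: D = 0.82 m, P = 0.445 m (p = P/D = 0.542683); state ← (V=0, rpm=0)
throttle_to(1523): rpm ← 1523
adjust_throttle(+719): rpm ← 1523 +719 = 2242
adjust_throttle(+819): rpm ← 2242 +819 = 3061
set_airspeed(75.68): V ← 75.68 m/s
adjust_airspeed(-2.68): V ← 75.68 -2.68 = 73 m/s
throttle_to(5525): rpm ← 5525
final state: V = 73 m/s, rpm = 5525 → n = rpm/60 = 92.083333 rev/s
target J* = 0.7146; solve J* = V/(n·D) for n: n = V/(J*·D) = 73/(0.7146 × 0.82) = 124.579331 rev/s
rpm = 60·n = 7474.759886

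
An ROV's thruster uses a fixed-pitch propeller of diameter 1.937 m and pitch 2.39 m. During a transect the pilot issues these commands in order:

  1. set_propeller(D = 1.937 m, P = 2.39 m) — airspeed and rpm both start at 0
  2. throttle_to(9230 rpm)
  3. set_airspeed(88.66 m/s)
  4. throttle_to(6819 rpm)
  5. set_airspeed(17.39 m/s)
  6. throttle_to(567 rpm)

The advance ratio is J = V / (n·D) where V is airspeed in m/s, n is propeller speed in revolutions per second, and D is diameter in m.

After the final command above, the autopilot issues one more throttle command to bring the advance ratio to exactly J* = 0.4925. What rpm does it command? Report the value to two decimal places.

rpm = 1093.74

set_propeller: D = 1.937 m, P = 2.39 m (p = P/D = 1.233867); state ← (V=0, rpm=0)
throttle_to(9230): rpm ← 9230
set_airspeed(88.66): V ← 88.66 m/s
throttle_to(6819): rpm ← 6819
set_airspeed(17.39): V ← 17.39 m/s
throttle_to(567): rpm ← 567
final state: V = 17.39 m/s, rpm = 567 → n = rpm/60 = 9.450000 rev/s
target J* = 0.4925; solve J* = V/(n·D) for n: n = V/(J*·D) = 17.39/(0.4925 × 1.937) = 18.229037 rev/s
rpm = 60·n = 1093.742220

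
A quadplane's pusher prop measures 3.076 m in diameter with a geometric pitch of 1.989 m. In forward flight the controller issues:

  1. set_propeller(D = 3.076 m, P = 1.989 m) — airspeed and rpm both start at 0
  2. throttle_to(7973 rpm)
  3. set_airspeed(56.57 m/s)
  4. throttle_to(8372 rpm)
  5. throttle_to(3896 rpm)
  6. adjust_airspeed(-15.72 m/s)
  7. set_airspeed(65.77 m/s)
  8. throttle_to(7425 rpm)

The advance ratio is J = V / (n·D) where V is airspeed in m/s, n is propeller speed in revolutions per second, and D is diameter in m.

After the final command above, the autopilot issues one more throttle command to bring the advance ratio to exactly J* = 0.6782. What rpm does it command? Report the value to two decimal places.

rpm = 1891.62

set_propeller: D = 3.076 m, P = 1.989 m (p = P/D = 0.646619); state ← (V=0, rpm=0)
throttle_to(7973): rpm ← 7973
set_airspeed(56.57): V ← 56.57 m/s
throttle_to(8372): rpm ← 8372
throttle_to(3896): rpm ← 3896
adjust_airspeed(-15.72): V ← 56.57 -15.72 = 40.85 m/s
set_airspeed(65.77): V ← 65.77 m/s
throttle_to(7425): rpm ← 7425
final state: V = 65.77 m/s, rpm = 7425 → n = rpm/60 = 123.750000 rev/s
target J* = 0.6782; solve J* = V/(n·D) for n: n = V/(J*·D) = 65.77/(0.6782 × 3.076) = 31.527078 rev/s
rpm = 60·n = 1891.624698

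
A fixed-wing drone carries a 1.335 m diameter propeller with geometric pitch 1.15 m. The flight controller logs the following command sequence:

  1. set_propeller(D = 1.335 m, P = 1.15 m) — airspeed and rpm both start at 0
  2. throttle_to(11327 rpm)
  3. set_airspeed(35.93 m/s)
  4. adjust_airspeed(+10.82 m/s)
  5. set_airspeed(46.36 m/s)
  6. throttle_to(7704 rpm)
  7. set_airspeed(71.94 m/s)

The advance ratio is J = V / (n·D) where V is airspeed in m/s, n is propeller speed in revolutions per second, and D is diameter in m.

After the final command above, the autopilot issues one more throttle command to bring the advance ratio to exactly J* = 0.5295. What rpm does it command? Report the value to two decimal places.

rpm = 6106.25

set_propeller: D = 1.335 m, P = 1.15 m (p = P/D = 0.861423); state ← (V=0, rpm=0)
throttle_to(11327): rpm ← 11327
set_airspeed(35.93): V ← 35.93 m/s
adjust_airspeed(+10.82): V ← 35.93 +10.82 = 46.75 m/s
set_airspeed(46.36): V ← 46.36 m/s
throttle_to(7704): rpm ← 7704
set_airspeed(71.94): V ← 71.94 m/s
final state: V = 71.94 m/s, rpm = 7704 → n = rpm/60 = 128.400000 rev/s
target J* = 0.5295; solve J* = V/(n·D) for n: n = V/(J*·D) = 71.94/(0.5295 × 1.335) = 101.770803 rev/s
rpm = 60·n = 6106.248210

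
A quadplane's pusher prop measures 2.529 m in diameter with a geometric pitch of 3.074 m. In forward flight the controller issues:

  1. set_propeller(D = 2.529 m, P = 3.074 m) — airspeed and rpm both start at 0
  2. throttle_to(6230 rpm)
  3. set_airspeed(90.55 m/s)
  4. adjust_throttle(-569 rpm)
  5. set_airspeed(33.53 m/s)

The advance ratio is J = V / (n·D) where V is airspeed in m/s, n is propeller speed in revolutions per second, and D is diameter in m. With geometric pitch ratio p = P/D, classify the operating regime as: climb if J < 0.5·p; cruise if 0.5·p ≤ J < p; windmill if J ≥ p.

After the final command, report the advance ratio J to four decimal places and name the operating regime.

set_propeller: D = 2.529 m, P = 3.074 m (p = P/D = 1.215500); state ← (V=0, rpm=0)
throttle_to(6230): rpm ← 6230
set_airspeed(90.55): V ← 90.55 m/s
adjust_throttle(-569): rpm ← 6230 -569 = 5661
set_airspeed(33.53): V ← 33.53 m/s
final state: V = 33.53 m/s, rpm = 5661 → n = rpm/60 = 94.350000 rev/s
J = V / (n·D) = 33.53 / (94.350000 × 2.529) = 0.140522
regime bands: climb J<0.6078 | cruise [0.6078, 1.2155) | windmill J≥1.2155
J = 0.1405 → climb

J = 0.1405, regime = climb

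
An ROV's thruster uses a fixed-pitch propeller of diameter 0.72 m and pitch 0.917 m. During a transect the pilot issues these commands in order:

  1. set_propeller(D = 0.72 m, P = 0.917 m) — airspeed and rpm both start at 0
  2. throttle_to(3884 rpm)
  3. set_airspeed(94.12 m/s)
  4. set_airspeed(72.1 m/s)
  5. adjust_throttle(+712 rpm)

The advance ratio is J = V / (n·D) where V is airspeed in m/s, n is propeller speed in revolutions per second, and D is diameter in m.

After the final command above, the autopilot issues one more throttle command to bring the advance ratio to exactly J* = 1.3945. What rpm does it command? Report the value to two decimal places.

set_propeller: D = 0.72 m, P = 0.917 m (p = P/D = 1.273611); state ← (V=0, rpm=0)
throttle_to(3884): rpm ← 3884
set_airspeed(94.12): V ← 94.12 m/s
set_airspeed(72.1): V ← 72.1 m/s
adjust_throttle(+712): rpm ← 3884 +712 = 4596
final state: V = 72.1 m/s, rpm = 4596 → n = rpm/60 = 76.600000 rev/s
target J* = 1.3945; solve J* = V/(n·D) for n: n = V/(J*·D) = 72.1/(1.3945 × 0.72) = 71.809888 rev/s
rpm = 60·n = 4308.593283

rpm = 4308.59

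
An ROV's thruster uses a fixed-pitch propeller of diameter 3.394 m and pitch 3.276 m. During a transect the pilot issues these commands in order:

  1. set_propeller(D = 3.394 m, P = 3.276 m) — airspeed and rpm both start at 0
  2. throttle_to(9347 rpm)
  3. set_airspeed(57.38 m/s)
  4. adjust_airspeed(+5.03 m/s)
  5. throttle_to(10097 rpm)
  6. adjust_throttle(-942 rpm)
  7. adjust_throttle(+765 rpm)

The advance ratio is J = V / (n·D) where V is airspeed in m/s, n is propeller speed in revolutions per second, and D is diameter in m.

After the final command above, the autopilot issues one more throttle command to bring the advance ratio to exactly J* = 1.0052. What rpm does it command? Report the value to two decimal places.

set_propeller: D = 3.394 m, P = 3.276 m (p = P/D = 0.965233); state ← (V=0, rpm=0)
throttle_to(9347): rpm ← 9347
set_airspeed(57.38): V ← 57.38 m/s
adjust_airspeed(+5.03): V ← 57.38 +5.03 = 62.41 m/s
throttle_to(10097): rpm ← 10097
adjust_throttle(-942): rpm ← 10097 -942 = 9155
adjust_throttle(+765): rpm ← 9155 +765 = 9920
final state: V = 62.41 m/s, rpm = 9920 → n = rpm/60 = 165.333333 rev/s
target J* = 1.0052; solve J* = V/(n·D) for n: n = V/(J*·D) = 62.41/(1.0052 × 3.394) = 18.293208 rev/s
rpm = 60·n = 1097.592460

rpm = 1097.59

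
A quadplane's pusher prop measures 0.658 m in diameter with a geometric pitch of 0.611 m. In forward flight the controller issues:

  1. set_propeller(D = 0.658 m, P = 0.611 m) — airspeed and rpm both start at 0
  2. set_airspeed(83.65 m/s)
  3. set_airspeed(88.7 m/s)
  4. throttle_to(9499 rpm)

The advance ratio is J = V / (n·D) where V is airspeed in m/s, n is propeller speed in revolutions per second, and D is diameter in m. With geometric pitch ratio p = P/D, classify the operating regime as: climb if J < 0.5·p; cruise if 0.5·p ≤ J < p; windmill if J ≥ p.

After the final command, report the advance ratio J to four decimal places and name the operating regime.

set_propeller: D = 0.658 m, P = 0.611 m (p = P/D = 0.928571); state ← (V=0, rpm=0)
set_airspeed(83.65): V ← 83.65 m/s
set_airspeed(88.7): V ← 88.7 m/s
throttle_to(9499): rpm ← 9499
final state: V = 88.7 m/s, rpm = 9499 → n = rpm/60 = 158.316667 rev/s
J = V / (n·D) = 88.7 / (158.316667 × 0.658) = 0.851473
regime bands: climb J<0.4643 | cruise [0.4643, 0.9286) | windmill J≥0.9286
J = 0.8515 → cruise

J = 0.8515, regime = cruise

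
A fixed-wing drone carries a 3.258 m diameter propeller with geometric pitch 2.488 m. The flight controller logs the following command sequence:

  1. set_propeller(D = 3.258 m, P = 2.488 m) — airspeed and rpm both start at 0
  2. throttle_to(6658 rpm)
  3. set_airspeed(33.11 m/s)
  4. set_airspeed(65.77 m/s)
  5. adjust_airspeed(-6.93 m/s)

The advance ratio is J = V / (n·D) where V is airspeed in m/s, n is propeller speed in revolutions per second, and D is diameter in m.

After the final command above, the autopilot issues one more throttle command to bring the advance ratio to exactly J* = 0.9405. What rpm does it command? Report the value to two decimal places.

rpm = 1152.16

set_propeller: D = 3.258 m, P = 2.488 m (p = P/D = 0.763659); state ← (V=0, rpm=0)
throttle_to(6658): rpm ← 6658
set_airspeed(33.11): V ← 33.11 m/s
set_airspeed(65.77): V ← 65.77 m/s
adjust_airspeed(-6.93): V ← 65.77 -6.93 = 58.84 m/s
final state: V = 58.84 m/s, rpm = 6658 → n = rpm/60 = 110.966667 rev/s
target J* = 0.9405; solve J* = V/(n·D) for n: n = V/(J*·D) = 58.84/(0.9405 × 3.258) = 19.202722 rev/s
rpm = 60·n = 1152.163292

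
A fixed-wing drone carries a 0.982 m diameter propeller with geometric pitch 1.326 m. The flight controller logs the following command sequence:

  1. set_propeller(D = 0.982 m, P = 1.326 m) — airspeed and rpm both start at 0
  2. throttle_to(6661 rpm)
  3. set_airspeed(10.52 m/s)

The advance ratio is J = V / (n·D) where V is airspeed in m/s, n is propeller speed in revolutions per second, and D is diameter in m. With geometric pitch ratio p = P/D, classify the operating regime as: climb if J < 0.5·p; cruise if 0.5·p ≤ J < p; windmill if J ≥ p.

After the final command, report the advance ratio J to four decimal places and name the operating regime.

J = 0.0965, regime = climb

set_propeller: D = 0.982 m, P = 1.326 m (p = P/D = 1.350305); state ← (V=0, rpm=0)
throttle_to(6661): rpm ← 6661
set_airspeed(10.52): V ← 10.52 m/s
final state: V = 10.52 m/s, rpm = 6661 → n = rpm/60 = 111.016667 rev/s
J = V / (n·D) = 10.52 / (111.016667 × 0.982) = 0.096498
regime bands: climb J<0.6752 | cruise [0.6752, 1.3503) | windmill J≥1.3503
J = 0.0965 → climb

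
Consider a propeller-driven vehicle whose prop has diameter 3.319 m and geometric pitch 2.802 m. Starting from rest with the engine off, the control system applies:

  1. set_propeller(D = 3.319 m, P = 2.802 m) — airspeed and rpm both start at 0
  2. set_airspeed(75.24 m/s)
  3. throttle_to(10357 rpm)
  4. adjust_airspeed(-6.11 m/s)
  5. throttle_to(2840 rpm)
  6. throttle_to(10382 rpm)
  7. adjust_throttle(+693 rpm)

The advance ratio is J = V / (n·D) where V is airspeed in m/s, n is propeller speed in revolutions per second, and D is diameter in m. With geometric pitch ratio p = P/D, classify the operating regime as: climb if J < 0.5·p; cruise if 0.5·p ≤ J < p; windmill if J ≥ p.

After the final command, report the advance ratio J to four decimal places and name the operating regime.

J = 0.1128, regime = climb

set_propeller: D = 3.319 m, P = 2.802 m (p = P/D = 0.844230); state ← (V=0, rpm=0)
set_airspeed(75.24): V ← 75.24 m/s
throttle_to(10357): rpm ← 10357
adjust_airspeed(-6.11): V ← 75.24 -6.11 = 69.13 m/s
throttle_to(2840): rpm ← 2840
throttle_to(10382): rpm ← 10382
adjust_throttle(+693): rpm ← 10382 +693 = 11075
final state: V = 69.13 m/s, rpm = 11075 → n = rpm/60 = 184.583333 rev/s
J = V / (n·D) = 69.13 / (184.583333 × 3.319) = 0.112841
regime bands: climb J<0.4221 | cruise [0.4221, 0.8442) | windmill J≥0.8442
J = 0.1128 → climb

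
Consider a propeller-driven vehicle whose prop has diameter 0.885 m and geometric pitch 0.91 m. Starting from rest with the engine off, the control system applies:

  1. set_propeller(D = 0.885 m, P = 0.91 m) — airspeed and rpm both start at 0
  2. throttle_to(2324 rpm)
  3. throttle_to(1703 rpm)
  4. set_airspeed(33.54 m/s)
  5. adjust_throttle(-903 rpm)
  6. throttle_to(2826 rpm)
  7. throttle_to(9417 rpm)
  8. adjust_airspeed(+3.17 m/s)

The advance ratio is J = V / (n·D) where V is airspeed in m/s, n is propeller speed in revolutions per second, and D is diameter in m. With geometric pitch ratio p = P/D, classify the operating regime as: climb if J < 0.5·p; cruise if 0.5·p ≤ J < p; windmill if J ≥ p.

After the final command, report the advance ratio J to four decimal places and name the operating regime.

set_propeller: D = 0.885 m, P = 0.91 m (p = P/D = 1.028249); state ← (V=0, rpm=0)
throttle_to(2324): rpm ← 2324
throttle_to(1703): rpm ← 1703
set_airspeed(33.54): V ← 33.54 m/s
adjust_throttle(-903): rpm ← 1703 -903 = 800
throttle_to(2826): rpm ← 2826
throttle_to(9417): rpm ← 9417
adjust_airspeed(+3.17): V ← 33.54 +3.17 = 36.71 m/s
final state: V = 36.71 m/s, rpm = 9417 → n = rpm/60 = 156.950000 rev/s
J = V / (n·D) = 36.71 / (156.950000 × 0.885) = 0.264289
regime bands: climb J<0.5141 | cruise [0.5141, 1.0282) | windmill J≥1.0282
J = 0.2643 → climb

J = 0.2643, regime = climb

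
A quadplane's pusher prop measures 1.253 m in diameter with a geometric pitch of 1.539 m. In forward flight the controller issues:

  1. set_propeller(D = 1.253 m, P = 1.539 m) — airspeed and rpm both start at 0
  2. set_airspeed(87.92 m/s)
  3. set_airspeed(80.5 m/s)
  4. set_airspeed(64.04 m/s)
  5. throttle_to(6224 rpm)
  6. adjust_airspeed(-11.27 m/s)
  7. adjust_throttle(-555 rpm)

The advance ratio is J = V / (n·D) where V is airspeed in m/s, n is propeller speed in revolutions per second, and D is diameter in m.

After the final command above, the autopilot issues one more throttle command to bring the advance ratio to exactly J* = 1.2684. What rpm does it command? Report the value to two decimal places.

set_propeller: D = 1.253 m, P = 1.539 m (p = P/D = 1.228252); state ← (V=0, rpm=0)
set_airspeed(87.92): V ← 87.92 m/s
set_airspeed(80.5): V ← 80.5 m/s
set_airspeed(64.04): V ← 64.04 m/s
throttle_to(6224): rpm ← 6224
adjust_airspeed(-11.27): V ← 64.04 -11.27 = 52.77 m/s
adjust_throttle(-555): rpm ← 6224 -555 = 5669
final state: V = 52.77 m/s, rpm = 5669 → n = rpm/60 = 94.483333 rev/s
target J* = 1.2684; solve J* = V/(n·D) for n: n = V/(J*·D) = 52.77/(1.2684 × 1.253) = 33.203188 rev/s
rpm = 60·n = 1992.191305

rpm = 1992.19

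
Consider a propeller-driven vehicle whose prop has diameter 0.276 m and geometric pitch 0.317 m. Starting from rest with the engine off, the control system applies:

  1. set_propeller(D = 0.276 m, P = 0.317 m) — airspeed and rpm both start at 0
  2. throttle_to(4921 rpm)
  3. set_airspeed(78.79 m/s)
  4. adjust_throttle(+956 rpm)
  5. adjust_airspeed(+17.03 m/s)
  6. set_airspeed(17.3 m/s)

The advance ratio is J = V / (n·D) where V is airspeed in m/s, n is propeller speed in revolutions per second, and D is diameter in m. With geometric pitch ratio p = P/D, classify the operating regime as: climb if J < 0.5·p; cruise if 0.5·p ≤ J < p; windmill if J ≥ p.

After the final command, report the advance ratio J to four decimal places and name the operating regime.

J = 0.6399, regime = cruise

set_propeller: D = 0.276 m, P = 0.317 m (p = P/D = 1.148551); state ← (V=0, rpm=0)
throttle_to(4921): rpm ← 4921
set_airspeed(78.79): V ← 78.79 m/s
adjust_throttle(+956): rpm ← 4921 +956 = 5877
adjust_airspeed(+17.03): V ← 78.79 +17.03 = 95.82 m/s
set_airspeed(17.3): V ← 17.3 m/s
final state: V = 17.3 m/s, rpm = 5877 → n = rpm/60 = 97.950000 rev/s
J = V / (n·D) = 17.3 / (97.950000 × 0.276) = 0.639930
regime bands: climb J<0.5743 | cruise [0.5743, 1.1486) | windmill J≥1.1486
J = 0.6399 → cruise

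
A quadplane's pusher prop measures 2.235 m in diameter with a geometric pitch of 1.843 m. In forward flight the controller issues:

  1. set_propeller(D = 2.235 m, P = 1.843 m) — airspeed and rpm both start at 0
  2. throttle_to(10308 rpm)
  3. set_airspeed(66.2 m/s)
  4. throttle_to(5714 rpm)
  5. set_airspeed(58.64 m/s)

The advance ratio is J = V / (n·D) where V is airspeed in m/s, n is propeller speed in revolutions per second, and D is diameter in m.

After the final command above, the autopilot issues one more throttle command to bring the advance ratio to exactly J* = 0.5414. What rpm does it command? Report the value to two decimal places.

rpm = 2907.70

set_propeller: D = 2.235 m, P = 1.843 m (p = P/D = 0.824609); state ← (V=0, rpm=0)
throttle_to(10308): rpm ← 10308
set_airspeed(66.2): V ← 66.2 m/s
throttle_to(5714): rpm ← 5714
set_airspeed(58.64): V ← 58.64 m/s
final state: V = 58.64 m/s, rpm = 5714 → n = rpm/60 = 95.233333 rev/s
target J* = 0.5414; solve J* = V/(n·D) for n: n = V/(J*·D) = 58.64/(0.5414 × 2.235) = 48.461648 rev/s
rpm = 60·n = 2907.698906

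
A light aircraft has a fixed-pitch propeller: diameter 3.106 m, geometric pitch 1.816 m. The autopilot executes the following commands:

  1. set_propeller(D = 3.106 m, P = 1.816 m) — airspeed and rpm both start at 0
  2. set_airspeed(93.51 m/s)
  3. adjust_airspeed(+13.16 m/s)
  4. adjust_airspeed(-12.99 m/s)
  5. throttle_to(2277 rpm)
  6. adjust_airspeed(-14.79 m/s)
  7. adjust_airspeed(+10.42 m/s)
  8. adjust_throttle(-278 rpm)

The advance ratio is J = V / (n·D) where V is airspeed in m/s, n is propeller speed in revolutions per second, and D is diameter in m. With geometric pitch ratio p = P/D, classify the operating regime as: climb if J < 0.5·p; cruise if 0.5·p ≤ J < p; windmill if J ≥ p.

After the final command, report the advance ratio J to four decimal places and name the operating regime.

set_propeller: D = 3.106 m, P = 1.816 m (p = P/D = 0.584675); state ← (V=0, rpm=0)
set_airspeed(93.51): V ← 93.51 m/s
adjust_airspeed(+13.16): V ← 93.51 +13.16 = 106.67 m/s
adjust_airspeed(-12.99): V ← 106.67 -12.99 = 93.68 m/s
throttle_to(2277): rpm ← 2277
adjust_airspeed(-14.79): V ← 93.68 -14.79 = 78.89 m/s
adjust_airspeed(+10.42): V ← 78.89 +10.42 = 89.31 m/s
adjust_throttle(-278): rpm ← 2277 -278 = 1999
final state: V = 89.31 m/s, rpm = 1999 → n = rpm/60 = 33.316667 rev/s
J = V / (n·D) = 89.31 / (33.316667 × 3.106) = 0.863052
regime bands: climb J<0.2923 | cruise [0.2923, 0.5847) | windmill J≥0.5847
J = 0.8631 → windmill

J = 0.8631, regime = windmill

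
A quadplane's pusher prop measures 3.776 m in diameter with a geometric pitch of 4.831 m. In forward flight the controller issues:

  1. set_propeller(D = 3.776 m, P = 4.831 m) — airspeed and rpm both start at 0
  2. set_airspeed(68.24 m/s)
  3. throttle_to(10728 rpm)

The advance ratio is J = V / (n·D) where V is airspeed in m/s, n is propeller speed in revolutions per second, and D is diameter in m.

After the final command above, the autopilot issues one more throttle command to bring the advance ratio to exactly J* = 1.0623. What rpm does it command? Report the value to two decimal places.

rpm = 1020.73

set_propeller: D = 3.776 m, P = 4.831 m (p = P/D = 1.279396); state ← (V=0, rpm=0)
set_airspeed(68.24): V ← 68.24 m/s
throttle_to(10728): rpm ← 10728
final state: V = 68.24 m/s, rpm = 10728 → n = rpm/60 = 178.800000 rev/s
target J* = 1.0623; solve J* = V/(n·D) for n: n = V/(J*·D) = 68.24/(1.0623 × 3.776) = 17.012175 rev/s
rpm = 60·n = 1020.730522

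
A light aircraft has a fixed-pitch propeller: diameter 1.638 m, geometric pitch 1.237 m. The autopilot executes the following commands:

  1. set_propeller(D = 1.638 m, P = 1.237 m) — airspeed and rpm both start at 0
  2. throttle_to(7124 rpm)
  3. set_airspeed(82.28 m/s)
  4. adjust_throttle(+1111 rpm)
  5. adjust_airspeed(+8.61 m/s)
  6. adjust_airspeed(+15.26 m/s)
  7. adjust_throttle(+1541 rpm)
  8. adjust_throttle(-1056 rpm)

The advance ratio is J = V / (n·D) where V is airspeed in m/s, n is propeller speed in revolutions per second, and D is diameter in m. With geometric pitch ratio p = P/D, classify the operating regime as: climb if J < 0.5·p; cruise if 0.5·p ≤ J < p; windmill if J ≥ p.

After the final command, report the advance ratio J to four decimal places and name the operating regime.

set_propeller: D = 1.638 m, P = 1.237 m (p = P/D = 0.755189); state ← (V=0, rpm=0)
throttle_to(7124): rpm ← 7124
set_airspeed(82.28): V ← 82.28 m/s
adjust_throttle(+1111): rpm ← 7124 +1111 = 8235
adjust_airspeed(+8.61): V ← 82.28 +8.61 = 90.89 m/s
adjust_airspeed(+15.26): V ← 90.89 +15.26 = 106.15 m/s
adjust_throttle(+1541): rpm ← 8235 +1541 = 9776
adjust_throttle(-1056): rpm ← 9776 -1056 = 8720
final state: V = 106.15 m/s, rpm = 8720 → n = rpm/60 = 145.333333 rev/s
J = V / (n·D) = 106.15 / (145.333333 × 1.638) = 0.445903
regime bands: climb J<0.3776 | cruise [0.3776, 0.7552) | windmill J≥0.7552
J = 0.4459 → cruise

J = 0.4459, regime = cruise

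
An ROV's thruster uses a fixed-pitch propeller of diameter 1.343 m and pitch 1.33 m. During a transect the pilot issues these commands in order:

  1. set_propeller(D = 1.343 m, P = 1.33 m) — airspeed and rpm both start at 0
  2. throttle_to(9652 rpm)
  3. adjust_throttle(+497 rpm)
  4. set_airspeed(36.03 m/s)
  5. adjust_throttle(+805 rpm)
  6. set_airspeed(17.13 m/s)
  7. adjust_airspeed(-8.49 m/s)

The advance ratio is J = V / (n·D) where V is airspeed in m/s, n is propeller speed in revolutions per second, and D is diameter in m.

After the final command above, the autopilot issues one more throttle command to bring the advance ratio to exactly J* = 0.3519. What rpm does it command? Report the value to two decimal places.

set_propeller: D = 1.343 m, P = 1.33 m (p = P/D = 0.990320); state ← (V=0, rpm=0)
throttle_to(9652): rpm ← 9652
adjust_throttle(+497): rpm ← 9652 +497 = 10149
set_airspeed(36.03): V ← 36.03 m/s
adjust_throttle(+805): rpm ← 10149 +805 = 10954
set_airspeed(17.13): V ← 17.13 m/s
adjust_airspeed(-8.49): V ← 17.13 -8.49 = 8.64 m/s
final state: V = 8.64 m/s, rpm = 10954 → n = rpm/60 = 182.566667 rev/s
target J* = 0.3519; solve J* = V/(n·D) for n: n = V/(J*·D) = 8.64/(0.3519 × 1.343) = 18.281779 rev/s
rpm = 60·n = 1096.906761

rpm = 1096.91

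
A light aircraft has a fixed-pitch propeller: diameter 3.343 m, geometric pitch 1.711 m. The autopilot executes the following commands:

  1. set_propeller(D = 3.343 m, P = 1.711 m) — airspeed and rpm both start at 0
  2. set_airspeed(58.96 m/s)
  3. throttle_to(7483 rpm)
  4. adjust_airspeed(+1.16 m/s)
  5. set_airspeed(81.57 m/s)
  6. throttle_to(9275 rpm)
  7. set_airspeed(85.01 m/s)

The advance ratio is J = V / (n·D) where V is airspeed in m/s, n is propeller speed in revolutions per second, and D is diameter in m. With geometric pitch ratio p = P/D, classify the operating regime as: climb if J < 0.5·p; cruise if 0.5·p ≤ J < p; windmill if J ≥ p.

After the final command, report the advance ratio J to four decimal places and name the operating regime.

set_propeller: D = 3.343 m, P = 1.711 m (p = P/D = 0.511816); state ← (V=0, rpm=0)
set_airspeed(58.96): V ← 58.96 m/s
throttle_to(7483): rpm ← 7483
adjust_airspeed(+1.16): V ← 58.96 +1.16 = 60.12 m/s
set_airspeed(81.57): V ← 81.57 m/s
throttle_to(9275): rpm ← 9275
set_airspeed(85.01): V ← 85.01 m/s
final state: V = 85.01 m/s, rpm = 9275 → n = rpm/60 = 154.583333 rev/s
J = V / (n·D) = 85.01 / (154.583333 × 3.343) = 0.164502
regime bands: climb J<0.2559 | cruise [0.2559, 0.5118) | windmill J≥0.5118
J = 0.1645 → climb

J = 0.1645, regime = climb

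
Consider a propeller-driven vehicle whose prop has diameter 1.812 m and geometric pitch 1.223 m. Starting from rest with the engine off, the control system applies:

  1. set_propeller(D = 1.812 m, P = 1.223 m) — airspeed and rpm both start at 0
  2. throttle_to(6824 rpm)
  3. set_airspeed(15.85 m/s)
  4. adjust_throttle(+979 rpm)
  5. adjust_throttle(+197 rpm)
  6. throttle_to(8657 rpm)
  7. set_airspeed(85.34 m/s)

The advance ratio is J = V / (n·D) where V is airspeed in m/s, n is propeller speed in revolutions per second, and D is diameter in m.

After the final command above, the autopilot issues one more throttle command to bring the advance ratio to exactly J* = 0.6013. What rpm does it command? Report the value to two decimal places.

rpm = 4699.53

set_propeller: D = 1.812 m, P = 1.223 m (p = P/D = 0.674945); state ← (V=0, rpm=0)
throttle_to(6824): rpm ← 6824
set_airspeed(15.85): V ← 15.85 m/s
adjust_throttle(+979): rpm ← 6824 +979 = 7803
adjust_throttle(+197): rpm ← 7803 +197 = 8000
throttle_to(8657): rpm ← 8657
set_airspeed(85.34): V ← 85.34 m/s
final state: V = 85.34 m/s, rpm = 8657 → n = rpm/60 = 144.283333 rev/s
target J* = 0.6013; solve J* = V/(n·D) for n: n = V/(J*·D) = 85.34/(0.6013 × 1.812) = 78.325512 rev/s
rpm = 60·n = 4699.530708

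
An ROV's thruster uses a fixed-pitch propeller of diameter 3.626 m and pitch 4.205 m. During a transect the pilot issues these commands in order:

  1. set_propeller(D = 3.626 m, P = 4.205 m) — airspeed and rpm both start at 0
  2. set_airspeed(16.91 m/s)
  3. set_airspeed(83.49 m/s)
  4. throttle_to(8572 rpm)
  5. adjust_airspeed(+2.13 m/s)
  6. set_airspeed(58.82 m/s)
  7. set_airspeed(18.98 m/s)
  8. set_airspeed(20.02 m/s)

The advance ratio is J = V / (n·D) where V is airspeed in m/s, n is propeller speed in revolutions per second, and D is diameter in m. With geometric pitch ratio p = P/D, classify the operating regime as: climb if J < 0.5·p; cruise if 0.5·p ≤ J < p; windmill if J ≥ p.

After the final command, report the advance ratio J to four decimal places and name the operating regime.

J = 0.0386, regime = climb

set_propeller: D = 3.626 m, P = 4.205 m (p = P/D = 1.159680); state ← (V=0, rpm=0)
set_airspeed(16.91): V ← 16.91 m/s
set_airspeed(83.49): V ← 83.49 m/s
throttle_to(8572): rpm ← 8572
adjust_airspeed(+2.13): V ← 83.49 +2.13 = 85.62 m/s
set_airspeed(58.82): V ← 58.82 m/s
set_airspeed(18.98): V ← 18.98 m/s
set_airspeed(20.02): V ← 20.02 m/s
final state: V = 20.02 m/s, rpm = 8572 → n = rpm/60 = 142.866667 rev/s
J = V / (n·D) = 20.02 / (142.866667 × 3.626) = 0.038646
regime bands: climb J<0.5798 | cruise [0.5798, 1.1597) | windmill J≥1.1597
J = 0.0386 → climb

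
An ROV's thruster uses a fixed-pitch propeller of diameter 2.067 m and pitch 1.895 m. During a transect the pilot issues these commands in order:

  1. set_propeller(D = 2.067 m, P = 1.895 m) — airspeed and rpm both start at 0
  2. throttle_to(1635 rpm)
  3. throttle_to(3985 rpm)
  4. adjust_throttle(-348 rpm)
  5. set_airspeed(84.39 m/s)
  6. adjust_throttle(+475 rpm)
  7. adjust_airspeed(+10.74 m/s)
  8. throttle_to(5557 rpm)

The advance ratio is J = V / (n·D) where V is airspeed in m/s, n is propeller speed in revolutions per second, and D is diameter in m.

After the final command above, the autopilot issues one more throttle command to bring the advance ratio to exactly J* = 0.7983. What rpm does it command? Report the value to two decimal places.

set_propeller: D = 2.067 m, P = 1.895 m (p = P/D = 0.916788); state ← (V=0, rpm=0)
throttle_to(1635): rpm ← 1635
throttle_to(3985): rpm ← 3985
adjust_throttle(-348): rpm ← 3985 -348 = 3637
set_airspeed(84.39): V ← 84.39 m/s
adjust_throttle(+475): rpm ← 3637 +475 = 4112
adjust_airspeed(+10.74): V ← 84.39 +10.74 = 95.13 m/s
throttle_to(5557): rpm ← 5557
final state: V = 95.13 m/s, rpm = 5557 → n = rpm/60 = 92.616667 rev/s
target J* = 0.7983; solve J* = V/(n·D) for n: n = V/(J*·D) = 95.13/(0.7983 × 2.067) = 57.651537 rev/s
rpm = 60·n = 3459.092226

rpm = 3459.09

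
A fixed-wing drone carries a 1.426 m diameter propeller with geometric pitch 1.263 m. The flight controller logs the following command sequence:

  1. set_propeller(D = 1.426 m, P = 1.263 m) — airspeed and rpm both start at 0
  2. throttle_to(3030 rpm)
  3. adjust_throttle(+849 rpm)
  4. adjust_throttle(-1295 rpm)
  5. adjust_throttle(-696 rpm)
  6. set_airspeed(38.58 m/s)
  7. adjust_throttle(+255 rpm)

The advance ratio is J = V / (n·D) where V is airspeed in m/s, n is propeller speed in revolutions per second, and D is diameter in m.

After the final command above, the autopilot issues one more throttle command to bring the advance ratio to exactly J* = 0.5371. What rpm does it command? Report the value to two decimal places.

rpm = 3022.31

set_propeller: D = 1.426 m, P = 1.263 m (p = P/D = 0.885694); state ← (V=0, rpm=0)
throttle_to(3030): rpm ← 3030
adjust_throttle(+849): rpm ← 3030 +849 = 3879
adjust_throttle(-1295): rpm ← 3879 -1295 = 2584
adjust_throttle(-696): rpm ← 2584 -696 = 1888
set_airspeed(38.58): V ← 38.58 m/s
adjust_throttle(+255): rpm ← 1888 +255 = 2143
final state: V = 38.58 m/s, rpm = 2143 → n = rpm/60 = 35.716667 rev/s
target J* = 0.5371; solve J* = V/(n·D) for n: n = V/(J*·D) = 38.58/(0.5371 × 1.426) = 50.371809 rev/s
rpm = 60·n = 3022.308522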